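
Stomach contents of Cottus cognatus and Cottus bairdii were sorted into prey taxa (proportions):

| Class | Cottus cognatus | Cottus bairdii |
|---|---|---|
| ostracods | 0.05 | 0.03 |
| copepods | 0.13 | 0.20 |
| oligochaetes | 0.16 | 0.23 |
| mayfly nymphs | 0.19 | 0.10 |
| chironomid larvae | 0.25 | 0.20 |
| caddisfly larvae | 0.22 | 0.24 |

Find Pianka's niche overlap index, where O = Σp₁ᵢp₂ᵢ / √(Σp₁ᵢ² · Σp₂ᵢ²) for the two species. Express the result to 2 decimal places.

Σ p₁ᵢp₂ᵢ = 0.0015 + 0.0260 + 0.0368 + 0.0190 + 0.0500 + 0.0528 = 0.1861
Σp_1ᵢ² = 0.05² + 0.13² + 0.16² + 0.19² + 0.25² + 0.22² = 0.0025 + 0.0169 + 0.0256 + 0.0361 + 0.0625 + 0.0484 = 0.1920
Σp_2ᵢ² = 0.03² + 0.20² + 0.23² + 0.10² + 0.20² + 0.24² = 0.0009 + 0.0400 + 0.0529 + 0.0100 + 0.0400 + 0.0576 = 0.2014
O = 0.1861 / √(0.1920 × 0.2014) = 0.1861 / 0.19664 = 0.9464

0.95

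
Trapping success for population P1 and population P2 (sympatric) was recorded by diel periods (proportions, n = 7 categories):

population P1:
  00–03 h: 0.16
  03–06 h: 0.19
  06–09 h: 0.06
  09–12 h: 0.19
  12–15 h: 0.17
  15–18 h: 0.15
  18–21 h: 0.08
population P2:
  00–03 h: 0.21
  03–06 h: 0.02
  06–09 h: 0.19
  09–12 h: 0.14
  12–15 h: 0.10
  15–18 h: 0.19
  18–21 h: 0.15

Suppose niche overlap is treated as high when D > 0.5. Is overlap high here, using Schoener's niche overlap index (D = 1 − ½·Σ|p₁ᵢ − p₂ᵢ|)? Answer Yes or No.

Yes

Σ|p₁ᵢ − p₂ᵢ| = 0.05 + 0.17 + 0.13 + 0.05 + 0.07 + 0.04 + 0.07 = 0.58
D = 1 − ½ × 0.58 = 1 − 0.290 = 0.7100
D = 0.7100 > 0.5 → Yes.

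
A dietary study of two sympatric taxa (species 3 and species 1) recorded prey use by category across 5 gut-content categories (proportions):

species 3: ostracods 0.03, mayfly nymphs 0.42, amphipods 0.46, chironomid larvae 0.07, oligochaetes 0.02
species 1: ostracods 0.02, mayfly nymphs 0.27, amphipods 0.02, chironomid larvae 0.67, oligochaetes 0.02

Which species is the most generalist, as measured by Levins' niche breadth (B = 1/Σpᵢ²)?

species 3

Σp_3ᵢ² = 0.03² + 0.42² + 0.46² + 0.07² + 0.02² = 0.0009 + 0.1764 + 0.2116 + 0.0049 + 0.0004 = 0.3942
B_3 = 1 / 0.3942 = 2.5368
Σp_1ᵢ² = 0.02² + 0.27² + 0.02² + 0.67² + 0.02² = 0.0004 + 0.0729 + 0.0004 + 0.4489 + 0.0004 = 0.5230
B_1 = 1 / 0.5230 = 1.9120
Highest B → broadest niche (most generalist): species 3 (B = 2.54).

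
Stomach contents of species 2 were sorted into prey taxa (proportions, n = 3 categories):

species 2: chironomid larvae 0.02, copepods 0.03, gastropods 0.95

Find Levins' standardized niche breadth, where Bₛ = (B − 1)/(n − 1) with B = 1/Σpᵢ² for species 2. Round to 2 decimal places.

Σpᵢ² = 0.02² + 0.03² + 0.95² = 0.0004 + 0.0009 + 0.9025 = 0.9038
B = 1 / 0.9038 = 1.1064
Bₛ = (B − 1)/(n − 1) = (1.1064 − 1)/(3 − 1) = 0.1064/2 = 0.0532

0.05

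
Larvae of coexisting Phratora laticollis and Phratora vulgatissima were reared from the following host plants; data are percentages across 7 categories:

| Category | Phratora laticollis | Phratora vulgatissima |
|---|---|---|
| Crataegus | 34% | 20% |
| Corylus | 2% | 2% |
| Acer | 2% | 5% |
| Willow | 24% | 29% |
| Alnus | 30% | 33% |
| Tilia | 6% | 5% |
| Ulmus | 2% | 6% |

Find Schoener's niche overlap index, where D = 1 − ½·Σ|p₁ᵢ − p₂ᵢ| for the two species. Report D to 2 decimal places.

Convert percentages to proportions (divide by 100).
Σ|p₁ᵢ − p₂ᵢ| = 0.14 + 0.00 + 0.03 + 0.05 + 0.03 + 0.01 + 0.04 = 0.30
D = 1 − ½ × 0.30 = 1 − 0.150 = 0.8500

0.85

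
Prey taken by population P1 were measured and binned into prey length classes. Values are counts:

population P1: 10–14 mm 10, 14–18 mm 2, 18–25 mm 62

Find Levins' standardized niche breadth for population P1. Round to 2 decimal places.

Proportions for population P1 (n=74): 10/74=0.1351, 2/74=0.0270, 62/74=0.8378
Σpᵢ² = 0.1351² + 0.0270² + 0.8378² = 0.018252 + 0.000729 + 0.701909 = 0.720890
B = 1 / 0.720890 = 1.3872
Bₛ = (B − 1)/(n − 1) = (1.3872 − 1)/(3 − 1) = 0.3872/2 = 0.1936

0.19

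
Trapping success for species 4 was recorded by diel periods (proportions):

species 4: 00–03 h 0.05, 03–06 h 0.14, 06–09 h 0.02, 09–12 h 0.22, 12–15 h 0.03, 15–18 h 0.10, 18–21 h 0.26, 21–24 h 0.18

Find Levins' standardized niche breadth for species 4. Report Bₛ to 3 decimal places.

0.643

Σpᵢ² = 0.05² + 0.14² + 0.02² + 0.22² + 0.03² + 0.10² + 0.26² + 0.18² = 0.0025 + 0.0196 + 0.0004 + 0.0484 + 0.0009 + 0.0100 + 0.0676 + 0.0324 = 0.1818
B = 1 / 0.1818 = 5.50055
Bₛ = (B − 1)/(n − 1) = (5.50055 − 1)/(8 − 1) = 4.50055/7 = 0.64294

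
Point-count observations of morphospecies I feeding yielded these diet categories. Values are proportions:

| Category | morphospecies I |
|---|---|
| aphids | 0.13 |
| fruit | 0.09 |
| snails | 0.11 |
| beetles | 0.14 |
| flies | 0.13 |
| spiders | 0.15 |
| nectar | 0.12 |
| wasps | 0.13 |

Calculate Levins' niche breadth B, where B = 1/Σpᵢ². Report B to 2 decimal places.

7.85

Σpᵢ² = 0.13² + 0.09² + 0.11² + 0.14² + 0.13² + 0.15² + 0.12² + 0.13² = 0.0169 + 0.0081 + 0.0121 + 0.0196 + 0.0169 + 0.0225 + 0.0144 + 0.0169 = 0.1274
B = 1 / 0.1274 = 7.8493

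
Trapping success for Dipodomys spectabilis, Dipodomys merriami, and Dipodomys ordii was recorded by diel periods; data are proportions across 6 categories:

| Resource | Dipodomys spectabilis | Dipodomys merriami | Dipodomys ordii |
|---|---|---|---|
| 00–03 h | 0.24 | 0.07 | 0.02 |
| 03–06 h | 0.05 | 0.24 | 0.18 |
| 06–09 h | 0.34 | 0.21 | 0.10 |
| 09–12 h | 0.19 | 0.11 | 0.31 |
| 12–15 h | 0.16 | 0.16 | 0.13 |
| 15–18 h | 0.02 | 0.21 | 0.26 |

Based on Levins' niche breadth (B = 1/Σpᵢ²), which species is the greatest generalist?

Dipodomys merriami

Σp_specᵢ² = 0.24² + 0.05² + 0.34² + 0.19² + 0.16² + 0.02² = 0.0576 + 0.0025 + 0.1156 + 0.0361 + 0.0256 + 0.0004 = 0.2378
B_spec = 1 / 0.2378 = 4.2052
Σp_merrᵢ² = 0.07² + 0.24² + 0.21² + 0.11² + 0.16² + 0.21² = 0.0049 + 0.0576 + 0.0441 + 0.0121 + 0.0256 + 0.0441 = 0.1884
B_merr = 1 / 0.1884 = 5.3079
Σp_ordiᵢ² = 0.02² + 0.18² + 0.10² + 0.31² + 0.13² + 0.26² = 0.0004 + 0.0324 + 0.0100 + 0.0961 + 0.0169 + 0.0676 = 0.2234
B_ordi = 1 / 0.2234 = 4.4763
Highest B → broadest niche (most generalist): Dipodomys merriami (B = 5.31).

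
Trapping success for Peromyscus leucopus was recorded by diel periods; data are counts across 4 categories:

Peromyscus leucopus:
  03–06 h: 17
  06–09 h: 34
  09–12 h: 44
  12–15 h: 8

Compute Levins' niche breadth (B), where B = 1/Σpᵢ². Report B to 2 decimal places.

3.08

Proportions for Peromyscus leucopus (n=103): 17/103=0.1650, 34/103=0.3301, 44/103=0.4272, 8/103=0.0777
Σpᵢ² = 0.1650² + 0.3301² + 0.4272² + 0.0777² = 0.027225 + 0.108966 + 0.182500 + 0.006037 = 0.324728
B = 1 / 0.324728 = 3.0795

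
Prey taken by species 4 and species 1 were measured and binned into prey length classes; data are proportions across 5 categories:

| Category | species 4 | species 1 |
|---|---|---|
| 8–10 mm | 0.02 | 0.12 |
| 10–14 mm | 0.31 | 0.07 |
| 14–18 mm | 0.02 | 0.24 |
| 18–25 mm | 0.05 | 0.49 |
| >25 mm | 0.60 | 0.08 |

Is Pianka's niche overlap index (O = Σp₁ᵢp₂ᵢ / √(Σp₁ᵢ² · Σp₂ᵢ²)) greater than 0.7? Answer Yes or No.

No

Σ p₁ᵢp₂ᵢ = 0.0024 + 0.0217 + 0.0048 + 0.0245 + 0.0480 = 0.1014
Σp_1ᵢ² = 0.02² + 0.31² + 0.02² + 0.05² + 0.60² = 0.0004 + 0.0961 + 0.0004 + 0.0025 + 0.3600 = 0.4594
Σp_2ᵢ² = 0.12² + 0.07² + 0.24² + 0.49² + 0.08² = 0.0144 + 0.0049 + 0.0576 + 0.2401 + 0.0064 = 0.3234
O = 0.1014 / √(0.4594 × 0.3234) = 0.1014 / 0.38545 = 0.2631
O = 0.2631 < 0.7 → No.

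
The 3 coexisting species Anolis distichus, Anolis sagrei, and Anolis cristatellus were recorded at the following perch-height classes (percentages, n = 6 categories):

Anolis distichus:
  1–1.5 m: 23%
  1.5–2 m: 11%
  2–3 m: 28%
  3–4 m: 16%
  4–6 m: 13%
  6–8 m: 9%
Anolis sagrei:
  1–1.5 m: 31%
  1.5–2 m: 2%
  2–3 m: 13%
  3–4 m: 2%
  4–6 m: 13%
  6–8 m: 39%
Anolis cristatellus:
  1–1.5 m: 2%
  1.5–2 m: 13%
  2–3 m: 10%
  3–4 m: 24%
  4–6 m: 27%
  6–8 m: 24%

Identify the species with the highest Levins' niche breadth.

Anolis distichus

Convert percentages to proportions (divide by 100).
Σp_distᵢ² = 0.23² + 0.11² + 0.28² + 0.16² + 0.13² + 0.09² = 0.0529 + 0.0121 + 0.0784 + 0.0256 + 0.0169 + 0.0081 = 0.1940
B_dist = 1 / 0.1940 = 5.1546
Σp_sagrᵢ² = 0.31² + 0.02² + 0.13² + 0.02² + 0.13² + 0.39² = 0.0961 + 0.0004 + 0.0169 + 0.0004 + 0.0169 + 0.1521 = 0.2828
B_sagr = 1 / 0.2828 = 3.5361
Σp_crisᵢ² = 0.02² + 0.13² + 0.10² + 0.24² + 0.27² + 0.24² = 0.0004 + 0.0169 + 0.0100 + 0.0576 + 0.0729 + 0.0576 = 0.2154
B_cris = 1 / 0.2154 = 4.6425
Highest B → broadest niche (most generalist): Anolis distichus (B = 5.15).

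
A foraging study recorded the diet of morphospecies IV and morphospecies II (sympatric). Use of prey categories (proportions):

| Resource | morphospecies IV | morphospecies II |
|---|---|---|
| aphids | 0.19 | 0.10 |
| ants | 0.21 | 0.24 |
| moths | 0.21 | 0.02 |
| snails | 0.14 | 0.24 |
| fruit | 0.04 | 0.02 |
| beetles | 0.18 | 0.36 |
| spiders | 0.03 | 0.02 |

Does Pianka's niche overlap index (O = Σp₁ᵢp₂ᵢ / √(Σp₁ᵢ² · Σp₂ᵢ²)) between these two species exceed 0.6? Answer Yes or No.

Yes

Σ p₁ᵢp₂ᵢ = 0.0190 + 0.0504 + 0.0042 + 0.0336 + 0.0008 + 0.0648 + 0.0006 = 0.1734
Σp_1ᵢ² = 0.19² + 0.21² + 0.21² + 0.14² + 0.04² + 0.18² + 0.03² = 0.0361 + 0.0441 + 0.0441 + 0.0196 + 0.0016 + 0.0324 + 0.0009 = 0.1788
Σp_2ᵢ² = 0.10² + 0.24² + 0.02² + 0.24² + 0.02² + 0.36² + 0.02² = 0.0100 + 0.0576 + 0.0004 + 0.0576 + 0.0004 + 0.1296 + 0.0004 = 0.2560
O = 0.1734 / √(0.1788 × 0.2560) = 0.1734 / 0.21395 = 0.8105
O = 0.8105 > 0.6 → Yes.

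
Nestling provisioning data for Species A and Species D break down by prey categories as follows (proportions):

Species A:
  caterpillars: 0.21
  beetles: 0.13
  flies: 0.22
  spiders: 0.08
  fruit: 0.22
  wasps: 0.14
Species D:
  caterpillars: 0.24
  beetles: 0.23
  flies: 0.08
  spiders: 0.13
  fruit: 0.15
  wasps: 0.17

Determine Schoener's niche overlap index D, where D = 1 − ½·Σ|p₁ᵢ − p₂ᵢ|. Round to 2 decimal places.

Σ|p₁ᵢ − p₂ᵢ| = 0.03 + 0.10 + 0.14 + 0.05 + 0.07 + 0.03 = 0.42
D = 1 − ½ × 0.42 = 1 − 0.210 = 0.7900

0.79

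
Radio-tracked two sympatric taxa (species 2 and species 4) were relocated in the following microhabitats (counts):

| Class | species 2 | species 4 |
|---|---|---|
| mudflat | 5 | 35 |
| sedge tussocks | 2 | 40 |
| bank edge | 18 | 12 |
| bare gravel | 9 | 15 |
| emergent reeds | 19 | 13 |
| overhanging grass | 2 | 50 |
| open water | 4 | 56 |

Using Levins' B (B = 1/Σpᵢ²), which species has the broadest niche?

Proportions for species 2 (n=59): 5/59=0.0847, 2/59=0.0339, 18/59=0.3051, 9/59=0.1525, 19/59=0.3220, 2/59=0.0339, 4/59=0.0678
Proportions for species 4 (n=221): 35/221=0.1584, 40/221=0.1810, 12/221=0.0543, 15/221=0.0679, 13/221=0.0588, 50/221=0.2262, 56/221=0.2534
Σp_2ᵢ² = 0.0847² + 0.0339² + 0.3051² + 0.1525² + 0.3220² + 0.0339² + 0.0678² = 0.007174 + 0.001149 + 0.093086 + 0.023256 + 0.103684 + 0.001149 + 0.004597 = 0.234095
B_2 = 1 / 0.234095 = 4.2718
Σp_4ᵢ² = 0.1584² + 0.1810² + 0.0543² + 0.0679² + 0.0588² + 0.2262² + 0.2534² = 0.025091 + 0.032761 + 0.002948 + 0.004610 + 0.003457 + 0.051166 + 0.064212 = 0.184245
B_4 = 1 / 0.184245 = 5.4276
Highest B → broadest niche (most generalist): species 4 (B = 5.43).

species 4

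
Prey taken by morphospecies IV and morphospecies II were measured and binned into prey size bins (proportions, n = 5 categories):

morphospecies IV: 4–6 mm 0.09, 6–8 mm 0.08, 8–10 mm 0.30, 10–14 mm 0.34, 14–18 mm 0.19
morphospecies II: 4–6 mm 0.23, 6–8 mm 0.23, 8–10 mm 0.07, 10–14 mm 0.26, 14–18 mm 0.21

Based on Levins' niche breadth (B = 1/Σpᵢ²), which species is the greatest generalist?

morphospecies II

Σp_IVᵢ² = 0.09² + 0.08² + 0.30² + 0.34² + 0.19² = 0.0081 + 0.0064 + 0.0900 + 0.1156 + 0.0361 = 0.2562
B_IV = 1 / 0.2562 = 3.9032
Σp_IIᵢ² = 0.23² + 0.23² + 0.07² + 0.26² + 0.21² = 0.0529 + 0.0529 + 0.0049 + 0.0676 + 0.0441 = 0.2224
B_II = 1 / 0.2224 = 4.4964
Highest B → broadest niche (most generalist): morphospecies II (B = 4.50).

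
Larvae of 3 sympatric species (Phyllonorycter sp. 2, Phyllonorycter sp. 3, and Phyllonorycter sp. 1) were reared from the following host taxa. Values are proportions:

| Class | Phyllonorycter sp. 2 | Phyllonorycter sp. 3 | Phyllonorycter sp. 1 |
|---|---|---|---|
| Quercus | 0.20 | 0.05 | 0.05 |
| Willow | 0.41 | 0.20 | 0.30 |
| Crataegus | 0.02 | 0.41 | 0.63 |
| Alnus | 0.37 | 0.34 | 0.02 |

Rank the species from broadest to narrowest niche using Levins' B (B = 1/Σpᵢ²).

Phyllonorycter sp. 3 > Phyllonorycter sp. 2 > Phyllonorycter sp. 1

Σp_2ᵢ² = 0.20² + 0.41² + 0.02² + 0.37² = 0.0400 + 0.1681 + 0.0004 + 0.1369 = 0.3454
B_2 = 1 / 0.3454 = 2.8952
Σp_3ᵢ² = 0.05² + 0.20² + 0.41² + 0.34² = 0.0025 + 0.0400 + 0.1681 + 0.1156 = 0.3262
B_3 = 1 / 0.3262 = 3.0656
Σp_1ᵢ² = 0.05² + 0.30² + 0.63² + 0.02² = 0.0025 + 0.0900 + 0.3969 + 0.0004 = 0.4898
B_1 = 1 / 0.4898 = 2.0416
Ranking by B (broadest → narrowest): Phyllonorycter sp. 3 (3.07) > Phyllonorycter sp. 2 (2.90) > Phyllonorycter sp. 1 (2.04)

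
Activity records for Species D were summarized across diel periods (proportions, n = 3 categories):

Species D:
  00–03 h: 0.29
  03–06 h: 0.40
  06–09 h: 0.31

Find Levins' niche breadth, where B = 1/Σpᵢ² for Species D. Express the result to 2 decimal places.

Σpᵢ² = 0.29² + 0.40² + 0.31² = 0.0841 + 0.1600 + 0.0961 = 0.3402
B = 1 / 0.3402 = 2.9394

2.94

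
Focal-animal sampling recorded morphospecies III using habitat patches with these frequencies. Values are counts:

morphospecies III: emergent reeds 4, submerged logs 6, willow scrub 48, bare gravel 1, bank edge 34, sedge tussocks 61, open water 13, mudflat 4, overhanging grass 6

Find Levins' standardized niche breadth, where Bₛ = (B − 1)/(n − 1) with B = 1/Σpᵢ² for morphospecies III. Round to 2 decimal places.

0.40

Proportions for morphospecies III (n=177): 4/177=0.0226, 6/177=0.0339, 48/177=0.2712, 1/177=0.0056, 34/177=0.1921, 61/177=0.3446, 13/177=0.0734, 4/177=0.0226, 6/177=0.0339
Σpᵢ² = 0.0226² + 0.0339² + 0.2712² + 0.0056² + 0.1921² + 0.3446² + 0.0734² + 0.0226² + 0.0339² = 0.000511 + 0.001149 + 0.073549 + 0.000031 + 0.036902 + 0.118749 + 0.005388 + 0.000511 + 0.001149 = 0.237939
B = 1 / 0.237939 = 4.2028
Bₛ = (B − 1)/(n − 1) = (4.2028 − 1)/(9 − 1) = 3.2028/8 = 0.4004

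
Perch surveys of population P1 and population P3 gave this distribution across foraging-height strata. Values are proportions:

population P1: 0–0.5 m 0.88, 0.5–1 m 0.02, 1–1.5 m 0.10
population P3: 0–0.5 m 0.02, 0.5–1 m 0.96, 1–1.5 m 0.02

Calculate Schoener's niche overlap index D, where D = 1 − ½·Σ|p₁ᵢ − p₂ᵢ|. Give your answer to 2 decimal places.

Σ|p₁ᵢ − p₂ᵢ| = 0.86 + 0.94 + 0.08 = 1.88
D = 1 − ½ × 1.88 = 1 − 0.940 = 0.0600

0.06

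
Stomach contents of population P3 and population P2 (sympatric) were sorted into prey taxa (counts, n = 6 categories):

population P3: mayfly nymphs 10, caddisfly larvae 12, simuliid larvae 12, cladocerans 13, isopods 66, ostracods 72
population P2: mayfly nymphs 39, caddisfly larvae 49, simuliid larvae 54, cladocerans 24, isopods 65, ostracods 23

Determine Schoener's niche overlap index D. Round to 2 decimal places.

0.60

Proportions for population P3 (n=185): 10/185=0.0541, 12/185=0.0649, 12/185=0.0649, 13/185=0.0703, 66/185=0.3568, 72/185=0.3892
Proportions for population P2 (n=254): 39/254=0.1535, 49/254=0.1929, 54/254=0.2126, 24/254=0.0945, 65/254=0.2559, 23/254=0.0906
Σ|p₁ᵢ − p₂ᵢ| = 0.0994 + 0.1280 + 0.1477 + 0.0242 + 0.1009 + 0.2986 = 0.7988
D = 1 − ½ × 0.7988 = 1 − 0.39940 = 0.60060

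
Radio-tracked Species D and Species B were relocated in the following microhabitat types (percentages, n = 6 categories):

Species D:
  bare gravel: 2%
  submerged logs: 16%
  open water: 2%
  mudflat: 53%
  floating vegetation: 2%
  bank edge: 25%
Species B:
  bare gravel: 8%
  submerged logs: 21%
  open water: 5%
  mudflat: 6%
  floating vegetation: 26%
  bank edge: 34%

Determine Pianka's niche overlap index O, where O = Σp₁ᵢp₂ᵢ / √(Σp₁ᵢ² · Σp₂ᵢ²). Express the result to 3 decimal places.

0.531

Convert percentages to proportions (divide by 100).
Σ p₁ᵢp₂ᵢ = 0.0016 + 0.0336 + 0.0010 + 0.0318 + 0.0052 + 0.0850 = 0.1582
Σp_1ᵢ² = 0.02² + 0.16² + 0.02² + 0.53² + 0.02² + 0.25² = 0.0004 + 0.0256 + 0.0004 + 0.2809 + 0.0004 + 0.0625 = 0.3702
Σp_2ᵢ² = 0.08² + 0.21² + 0.05² + 0.06² + 0.26² + 0.34² = 0.0064 + 0.0441 + 0.0025 + 0.0036 + 0.0676 + 0.1156 = 0.2398
O = 0.1582 / √(0.3702 × 0.2398) = 0.1582 / 0.297950 = 0.53096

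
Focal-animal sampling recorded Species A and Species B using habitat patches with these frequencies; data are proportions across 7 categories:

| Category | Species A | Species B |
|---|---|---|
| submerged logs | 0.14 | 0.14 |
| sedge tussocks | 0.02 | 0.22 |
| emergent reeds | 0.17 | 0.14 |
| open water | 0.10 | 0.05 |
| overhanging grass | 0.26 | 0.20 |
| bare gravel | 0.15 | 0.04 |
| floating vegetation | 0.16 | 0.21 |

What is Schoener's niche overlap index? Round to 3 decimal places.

0.750

Σ|p₁ᵢ − p₂ᵢ| = 0.00 + 0.20 + 0.03 + 0.05 + 0.06 + 0.11 + 0.05 = 0.50
D = 1 − ½ × 0.50 = 1 − 0.250 = 0.75000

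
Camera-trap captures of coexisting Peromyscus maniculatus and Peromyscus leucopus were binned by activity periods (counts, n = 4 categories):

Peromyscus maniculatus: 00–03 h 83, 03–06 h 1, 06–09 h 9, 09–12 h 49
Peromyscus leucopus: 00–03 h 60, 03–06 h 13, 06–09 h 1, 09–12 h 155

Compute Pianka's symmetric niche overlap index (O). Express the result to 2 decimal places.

Proportions for Peromyscus maniculatus (n=142): 83/142=0.5845, 1/142=0.0070, 9/142=0.0634, 49/142=0.3451
Proportions for Peromyscus leucopus (n=229): 60/229=0.2620, 13/229=0.0568, 1/229=0.0044, 155/229=0.6769
Σ p₁ᵢp₂ᵢ = 0.153139 + 0.000398 + 0.000279 + 0.233598 = 0.387414
Σp_1ᵢ² = 0.5845² + 0.0070² + 0.0634² + 0.3451² = 0.341640 + 0.000049 + 0.004020 + 0.119094 = 0.464803
Σp_2ᵢ² = 0.2620² + 0.0568² + 0.0044² + 0.6769² = 0.068644 + 0.003226 + 0.000019 + 0.458194 = 0.530083
O = 0.387414 / √(0.464803 × 0.530083) = 0.387414 / 0.4963710 = 0.7805

0.78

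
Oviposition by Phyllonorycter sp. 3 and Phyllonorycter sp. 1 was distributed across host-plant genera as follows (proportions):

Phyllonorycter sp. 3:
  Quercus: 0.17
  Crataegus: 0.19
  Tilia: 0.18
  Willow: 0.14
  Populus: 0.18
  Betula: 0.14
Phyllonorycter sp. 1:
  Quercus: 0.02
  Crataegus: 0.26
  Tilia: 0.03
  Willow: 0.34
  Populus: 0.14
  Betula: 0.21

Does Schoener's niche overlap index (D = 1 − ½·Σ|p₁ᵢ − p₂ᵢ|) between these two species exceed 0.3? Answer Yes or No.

Σ|p₁ᵢ − p₂ᵢ| = 0.15 + 0.07 + 0.15 + 0.20 + 0.04 + 0.07 = 0.68
D = 1 − ½ × 0.68 = 1 − 0.340 = 0.6600
D = 0.6600 > 0.3 → Yes.

Yes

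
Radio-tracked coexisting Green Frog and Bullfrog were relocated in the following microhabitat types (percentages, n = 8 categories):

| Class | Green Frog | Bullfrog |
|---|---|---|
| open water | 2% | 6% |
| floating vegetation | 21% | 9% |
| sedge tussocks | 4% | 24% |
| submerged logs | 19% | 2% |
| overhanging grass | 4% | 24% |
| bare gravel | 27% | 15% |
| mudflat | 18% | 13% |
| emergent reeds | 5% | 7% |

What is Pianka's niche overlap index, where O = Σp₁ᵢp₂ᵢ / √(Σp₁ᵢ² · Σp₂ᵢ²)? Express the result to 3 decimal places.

Convert percentages to proportions (divide by 100).
Σ p₁ᵢp₂ᵢ = 0.0012 + 0.0189 + 0.0096 + 0.0038 + 0.0096 + 0.0405 + 0.0234 + 0.0035 = 0.1105
Σp_1ᵢ² = 0.02² + 0.21² + 0.04² + 0.19² + 0.04² + 0.27² + 0.18² + 0.05² = 0.0004 + 0.0441 + 0.0016 + 0.0361 + 0.0016 + 0.0729 + 0.0324 + 0.0025 = 0.1916
Σp_2ᵢ² = 0.06² + 0.09² + 0.24² + 0.02² + 0.24² + 0.15² + 0.13² + 0.07² = 0.0036 + 0.0081 + 0.0576 + 0.0004 + 0.0576 + 0.0225 + 0.0169 + 0.0049 = 0.1716
O = 0.1105 / √(0.1916 × 0.1716) = 0.1105 / 0.181324 = 0.60941

0.609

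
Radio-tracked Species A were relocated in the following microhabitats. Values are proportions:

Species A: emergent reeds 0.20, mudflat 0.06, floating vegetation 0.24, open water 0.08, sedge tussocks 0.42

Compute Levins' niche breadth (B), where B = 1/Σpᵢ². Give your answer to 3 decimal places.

3.521

Σpᵢ² = 0.20² + 0.06² + 0.24² + 0.08² + 0.42² = 0.0400 + 0.0036 + 0.0576 + 0.0064 + 0.1764 = 0.2840
B = 1 / 0.2840 = 3.52113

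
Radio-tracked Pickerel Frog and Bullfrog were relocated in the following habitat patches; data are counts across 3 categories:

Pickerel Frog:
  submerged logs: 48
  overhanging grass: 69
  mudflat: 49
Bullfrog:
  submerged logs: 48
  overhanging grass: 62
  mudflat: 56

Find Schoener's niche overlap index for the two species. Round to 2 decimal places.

0.96

Proportions for Pickerel Frog (n=166): 48/166=0.2892, 69/166=0.4157, 49/166=0.2952
Proportions for Bullfrog (n=166): 48/166=0.2892, 62/166=0.3735, 56/166=0.3373
Σ|p₁ᵢ − p₂ᵢ| = 0.0000 + 0.0422 + 0.0421 = 0.0843
D = 1 − ½ × 0.0843 = 1 − 0.04215 = 0.95785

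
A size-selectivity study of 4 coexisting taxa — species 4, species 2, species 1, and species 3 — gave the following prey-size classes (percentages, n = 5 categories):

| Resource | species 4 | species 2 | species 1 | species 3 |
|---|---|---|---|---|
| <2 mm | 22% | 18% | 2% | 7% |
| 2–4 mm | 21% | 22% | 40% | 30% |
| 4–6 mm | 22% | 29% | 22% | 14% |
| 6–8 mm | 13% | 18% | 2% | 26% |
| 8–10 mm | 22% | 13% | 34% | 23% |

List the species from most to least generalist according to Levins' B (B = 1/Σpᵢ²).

species 4 > species 2 > species 3 > species 1

Convert percentages to proportions (divide by 100).
Σp_4ᵢ² = 0.22² + 0.21² + 0.22² + 0.13² + 0.22² = 0.0484 + 0.0441 + 0.0484 + 0.0169 + 0.0484 = 0.2062
B_4 = 1 / 0.2062 = 4.8497
Σp_2ᵢ² = 0.18² + 0.22² + 0.29² + 0.18² + 0.13² = 0.0324 + 0.0484 + 0.0841 + 0.0324 + 0.0169 = 0.2142
B_2 = 1 / 0.2142 = 4.6685
Σp_1ᵢ² = 0.02² + 0.40² + 0.22² + 0.02² + 0.34² = 0.0004 + 0.1600 + 0.0484 + 0.0004 + 0.1156 = 0.3248
B_1 = 1 / 0.3248 = 3.0788
Σp_3ᵢ² = 0.07² + 0.30² + 0.14² + 0.26² + 0.23² = 0.0049 + 0.0900 + 0.0196 + 0.0676 + 0.0529 = 0.2350
B_3 = 1 / 0.2350 = 4.2553
Ranking by B (broadest → narrowest): species 4 (4.85) > species 2 (4.67) > species 3 (4.26) > species 1 (3.08)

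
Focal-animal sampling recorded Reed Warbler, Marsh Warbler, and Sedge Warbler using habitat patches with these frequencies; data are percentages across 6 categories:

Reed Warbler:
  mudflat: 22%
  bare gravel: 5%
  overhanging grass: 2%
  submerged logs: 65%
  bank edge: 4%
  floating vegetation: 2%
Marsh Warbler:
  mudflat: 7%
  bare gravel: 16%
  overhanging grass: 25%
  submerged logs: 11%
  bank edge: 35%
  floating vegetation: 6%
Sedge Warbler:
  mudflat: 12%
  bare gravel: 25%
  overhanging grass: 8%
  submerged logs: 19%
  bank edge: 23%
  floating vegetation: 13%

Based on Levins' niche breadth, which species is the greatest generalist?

Sedge Warbler

Convert percentages to proportions (divide by 100).
Σp_Reedᵢ² = 0.22² + 0.05² + 0.02² + 0.65² + 0.04² + 0.02² = 0.0484 + 0.0025 + 0.0004 + 0.4225 + 0.0016 + 0.0004 = 0.4758
B_Reed = 1 / 0.4758 = 2.1017
Σp_Marsᵢ² = 0.07² + 0.16² + 0.25² + 0.11² + 0.35² + 0.06² = 0.0049 + 0.0256 + 0.0625 + 0.0121 + 0.1225 + 0.0036 = 0.2312
B_Mars = 1 / 0.2312 = 4.3253
Σp_Sedgᵢ² = 0.12² + 0.25² + 0.08² + 0.19² + 0.23² + 0.13² = 0.0144 + 0.0625 + 0.0064 + 0.0361 + 0.0529 + 0.0169 = 0.1892
B_Sedg = 1 / 0.1892 = 5.2854
Highest B → broadest niche (most generalist): Sedge Warbler (B = 5.29).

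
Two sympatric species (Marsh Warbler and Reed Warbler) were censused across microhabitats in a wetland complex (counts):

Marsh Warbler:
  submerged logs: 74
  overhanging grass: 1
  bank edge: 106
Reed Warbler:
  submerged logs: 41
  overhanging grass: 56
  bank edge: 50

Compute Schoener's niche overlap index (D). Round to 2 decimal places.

0.62

Proportions for Marsh Warbler (n=181): 74/181=0.4088, 1/181=0.0055, 106/181=0.5856
Proportions for Reed Warbler (n=147): 41/147=0.2789, 56/147=0.3810, 50/147=0.3401
Σ|p₁ᵢ − p₂ᵢ| = 0.1299 + 0.3755 + 0.2455 = 0.7509
D = 1 − ½ × 0.7509 = 1 − 0.37545 = 0.62455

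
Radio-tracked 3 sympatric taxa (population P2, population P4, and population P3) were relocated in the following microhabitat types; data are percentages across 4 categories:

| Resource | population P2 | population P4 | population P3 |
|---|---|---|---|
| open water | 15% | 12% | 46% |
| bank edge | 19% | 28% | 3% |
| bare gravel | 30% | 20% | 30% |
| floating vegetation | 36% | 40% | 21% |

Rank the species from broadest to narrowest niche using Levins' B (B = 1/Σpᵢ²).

Convert percentages to proportions (divide by 100).
Σp_P2ᵢ² = 0.15² + 0.19² + 0.30² + 0.36² = 0.0225 + 0.0361 + 0.0900 + 0.1296 = 0.2782
B_P2 = 1 / 0.2782 = 3.5945
Σp_P4ᵢ² = 0.12² + 0.28² + 0.20² + 0.40² = 0.0144 + 0.0784 + 0.0400 + 0.1600 = 0.2928
B_P4 = 1 / 0.2928 = 3.4153
Σp_P3ᵢ² = 0.46² + 0.03² + 0.30² + 0.21² = 0.2116 + 0.0009 + 0.0900 + 0.0441 = 0.3466
B_P3 = 1 / 0.3466 = 2.8852
Ranking by B (broadest → narrowest): population P2 (3.59) > population P4 (3.42) > population P3 (2.89)

population P2 > population P4 > population P3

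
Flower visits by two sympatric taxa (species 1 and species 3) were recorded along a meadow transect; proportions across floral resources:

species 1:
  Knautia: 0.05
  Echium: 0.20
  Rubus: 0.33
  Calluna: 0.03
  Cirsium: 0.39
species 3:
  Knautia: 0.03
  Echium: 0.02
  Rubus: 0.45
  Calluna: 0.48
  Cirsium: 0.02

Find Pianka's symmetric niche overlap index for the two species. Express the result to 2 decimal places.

0.48

Σ p₁ᵢp₂ᵢ = 0.0015 + 0.0040 + 0.1485 + 0.0144 + 0.0078 = 0.1762
Σp_1ᵢ² = 0.05² + 0.20² + 0.33² + 0.03² + 0.39² = 0.0025 + 0.0400 + 0.1089 + 0.0009 + 0.1521 = 0.3044
Σp_2ᵢ² = 0.03² + 0.02² + 0.45² + 0.48² + 0.02² = 0.0009 + 0.0004 + 0.2025 + 0.2304 + 0.0004 = 0.4346
O = 0.1762 / √(0.3044 × 0.4346) = 0.1762 / 0.36372 = 0.4844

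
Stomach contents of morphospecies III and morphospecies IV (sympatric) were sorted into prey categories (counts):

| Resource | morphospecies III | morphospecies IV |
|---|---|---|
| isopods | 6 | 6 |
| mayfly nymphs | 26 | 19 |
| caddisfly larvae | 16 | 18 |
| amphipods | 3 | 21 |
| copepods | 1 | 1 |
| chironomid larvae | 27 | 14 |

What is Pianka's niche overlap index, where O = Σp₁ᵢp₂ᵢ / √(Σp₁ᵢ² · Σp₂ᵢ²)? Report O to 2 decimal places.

0.83

Proportions for morphospecies III (n=79): 6/79=0.0759, 26/79=0.3291, 16/79=0.2025, 3/79=0.0380, 1/79=0.0127, 27/79=0.3418
Proportions for morphospecies IV (n=79): 6/79=0.0759, 19/79=0.2405, 18/79=0.2278, 21/79=0.2658, 1/79=0.0127, 14/79=0.1772
Σ p₁ᵢp₂ᵢ = 0.005761 + 0.079149 + 0.046130 + 0.010100 + 0.000161 + 0.060567 = 0.201868
Σp_1ᵢ² = 0.0759² + 0.3291² + 0.2025² + 0.0380² + 0.0127² + 0.3418² = 0.005761 + 0.108307 + 0.041006 + 0.001444 + 0.000161 + 0.116827 = 0.273506
Σp_2ᵢ² = 0.0759² + 0.2405² + 0.2278² + 0.2658² + 0.0127² + 0.1772² = 0.005761 + 0.057840 + 0.051893 + 0.070650 + 0.000161 + 0.031400 = 0.217705
O = 0.201868 / √(0.273506 × 0.217705) = 0.201868 / 0.2440156 = 0.8273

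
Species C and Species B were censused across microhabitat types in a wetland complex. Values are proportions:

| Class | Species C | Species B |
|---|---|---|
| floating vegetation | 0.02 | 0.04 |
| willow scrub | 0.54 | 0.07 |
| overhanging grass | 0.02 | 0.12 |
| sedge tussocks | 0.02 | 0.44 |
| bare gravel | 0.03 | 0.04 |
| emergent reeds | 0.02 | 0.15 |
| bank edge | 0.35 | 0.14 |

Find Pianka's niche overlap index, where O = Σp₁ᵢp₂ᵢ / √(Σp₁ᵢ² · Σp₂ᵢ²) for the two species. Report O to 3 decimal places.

0.314

Σ p₁ᵢp₂ᵢ = 0.0008 + 0.0378 + 0.0024 + 0.0088 + 0.0012 + 0.0030 + 0.0490 = 0.1030
Σp_1ᵢ² = 0.02² + 0.54² + 0.02² + 0.02² + 0.03² + 0.02² + 0.35² = 0.0004 + 0.2916 + 0.0004 + 0.0004 + 0.0009 + 0.0004 + 0.1225 = 0.4166
Σp_2ᵢ² = 0.04² + 0.07² + 0.12² + 0.44² + 0.04² + 0.15² + 0.14² = 0.0016 + 0.0049 + 0.0144 + 0.1936 + 0.0016 + 0.0225 + 0.0196 = 0.2582
O = 0.1030 / √(0.4166 × 0.2582) = 0.1030 / 0.327973 = 0.31405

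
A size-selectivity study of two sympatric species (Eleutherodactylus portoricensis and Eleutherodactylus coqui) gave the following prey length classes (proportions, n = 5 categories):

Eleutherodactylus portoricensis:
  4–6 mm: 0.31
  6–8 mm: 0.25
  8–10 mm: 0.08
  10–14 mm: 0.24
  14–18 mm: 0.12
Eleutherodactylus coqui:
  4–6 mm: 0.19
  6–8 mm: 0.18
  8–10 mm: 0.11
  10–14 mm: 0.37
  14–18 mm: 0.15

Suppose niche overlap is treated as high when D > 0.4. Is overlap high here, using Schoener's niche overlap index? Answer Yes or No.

Yes

Σ|p₁ᵢ − p₂ᵢ| = 0.12 + 0.07 + 0.03 + 0.13 + 0.03 = 0.38
D = 1 − ½ × 0.38 = 1 − 0.190 = 0.8100
D = 0.8100 > 0.4 → Yes.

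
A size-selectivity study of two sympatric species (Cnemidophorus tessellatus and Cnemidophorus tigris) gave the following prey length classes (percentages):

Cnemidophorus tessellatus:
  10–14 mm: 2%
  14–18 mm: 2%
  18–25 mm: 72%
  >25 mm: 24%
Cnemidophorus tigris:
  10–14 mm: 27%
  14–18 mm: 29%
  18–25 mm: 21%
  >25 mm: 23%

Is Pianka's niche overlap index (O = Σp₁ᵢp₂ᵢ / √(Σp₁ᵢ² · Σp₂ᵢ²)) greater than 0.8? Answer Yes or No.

No

Convert percentages to proportions (divide by 100).
Σ p₁ᵢp₂ᵢ = 0.0054 + 0.0058 + 0.1512 + 0.0552 = 0.2176
Σp_1ᵢ² = 0.02² + 0.02² + 0.72² + 0.24² = 0.0004 + 0.0004 + 0.5184 + 0.0576 = 0.5768
Σp_2ᵢ² = 0.27² + 0.29² + 0.21² + 0.23² = 0.0729 + 0.0841 + 0.0441 + 0.0529 = 0.2540
O = 0.2176 / √(0.5768 × 0.2540) = 0.2176 / 0.38276 = 0.5685
O = 0.5685 < 0.8 → No.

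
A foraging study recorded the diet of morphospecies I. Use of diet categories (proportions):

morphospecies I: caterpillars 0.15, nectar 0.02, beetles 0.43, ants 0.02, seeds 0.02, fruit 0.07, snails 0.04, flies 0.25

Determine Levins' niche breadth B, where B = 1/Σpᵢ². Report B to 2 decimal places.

3.60

Σpᵢ² = 0.15² + 0.02² + 0.43² + 0.02² + 0.02² + 0.07² + 0.04² + 0.25² = 0.0225 + 0.0004 + 0.1849 + 0.0004 + 0.0004 + 0.0049 + 0.0016 + 0.0625 = 0.2776
B = 1 / 0.2776 = 3.6023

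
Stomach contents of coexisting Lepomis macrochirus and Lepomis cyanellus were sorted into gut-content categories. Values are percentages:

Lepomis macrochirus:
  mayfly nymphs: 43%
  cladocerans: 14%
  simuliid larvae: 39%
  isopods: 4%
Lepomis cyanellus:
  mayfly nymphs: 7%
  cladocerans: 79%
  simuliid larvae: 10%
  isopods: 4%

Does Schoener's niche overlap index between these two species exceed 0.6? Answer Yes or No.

Convert percentages to proportions (divide by 100).
Σ|p₁ᵢ − p₂ᵢ| = 0.36 + 0.65 + 0.29 + 0.00 = 1.30
D = 1 − ½ × 1.30 = 1 − 0.650 = 0.3500
D = 0.3500 < 0.6 → No.

No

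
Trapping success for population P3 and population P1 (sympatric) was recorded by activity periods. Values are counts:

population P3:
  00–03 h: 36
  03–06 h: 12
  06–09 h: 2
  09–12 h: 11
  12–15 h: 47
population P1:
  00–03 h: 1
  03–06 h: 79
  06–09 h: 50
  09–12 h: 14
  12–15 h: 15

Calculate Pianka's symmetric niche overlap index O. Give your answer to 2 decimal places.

0.33

Proportions for population P3 (n=108): 36/108=0.3333, 12/108=0.1111, 2/108=0.0185, 11/108=0.1019, 47/108=0.4352
Proportions for population P1 (n=159): 1/159=0.0063, 79/159=0.4969, 50/159=0.3145, 14/159=0.0881, 15/159=0.0943
Σ p₁ᵢp₂ᵢ = 0.002100 + 0.055206 + 0.005818 + 0.008977 + 0.041039 = 0.113140
Σp_1ᵢ² = 0.3333² + 0.1111² + 0.0185² + 0.1019² + 0.4352² = 0.111089 + 0.012343 + 0.000342 + 0.010384 + 0.189399 = 0.323557
Σp_2ᵢ² = 0.0063² + 0.4969² + 0.3145² + 0.0881² + 0.0943² = 0.000040 + 0.246910 + 0.098910 + 0.007762 + 0.008892 = 0.362514
O = 0.113140 / √(0.323557 × 0.362514) = 0.113140 / 0.3424820 = 0.3304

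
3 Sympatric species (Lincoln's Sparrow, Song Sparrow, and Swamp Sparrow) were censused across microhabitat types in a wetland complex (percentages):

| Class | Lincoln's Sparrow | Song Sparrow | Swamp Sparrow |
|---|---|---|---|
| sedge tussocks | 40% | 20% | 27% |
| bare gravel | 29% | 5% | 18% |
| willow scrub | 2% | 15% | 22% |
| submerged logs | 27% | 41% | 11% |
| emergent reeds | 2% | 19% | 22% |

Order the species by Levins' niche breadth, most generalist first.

Swamp Sparrow > Song Sparrow > Lincoln's Sparrow

Convert percentages to proportions (divide by 100).
Σp_Lincᵢ² = 0.40² + 0.29² + 0.02² + 0.27² + 0.02² = 0.1600 + 0.0841 + 0.0004 + 0.0729 + 0.0004 = 0.3178
B_Linc = 1 / 0.3178 = 3.1466
Σp_Songᵢ² = 0.20² + 0.05² + 0.15² + 0.41² + 0.19² = 0.0400 + 0.0025 + 0.0225 + 0.1681 + 0.0361 = 0.2692
B_Song = 1 / 0.2692 = 3.7147
Σp_Swamᵢ² = 0.27² + 0.18² + 0.22² + 0.11² + 0.22² = 0.0729 + 0.0324 + 0.0484 + 0.0121 + 0.0484 = 0.2142
B_Swam = 1 / 0.2142 = 4.6685
Ranking by B (broadest → narrowest): Swamp Sparrow (4.67) > Song Sparrow (3.71) > Lincoln's Sparrow (3.15)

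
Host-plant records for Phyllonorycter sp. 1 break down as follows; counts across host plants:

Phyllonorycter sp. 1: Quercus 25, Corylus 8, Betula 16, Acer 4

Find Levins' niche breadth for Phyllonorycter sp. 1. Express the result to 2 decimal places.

Proportions for Phyllonorycter sp. 1 (n=53): 25/53=0.4717, 8/53=0.1509, 16/53=0.3019, 4/53=0.0755
Σpᵢ² = 0.4717² + 0.1509² + 0.3019² + 0.0755² = 0.222501 + 0.022771 + 0.091144 + 0.005700 = 0.342116
B = 1 / 0.342116 = 2.9230

2.92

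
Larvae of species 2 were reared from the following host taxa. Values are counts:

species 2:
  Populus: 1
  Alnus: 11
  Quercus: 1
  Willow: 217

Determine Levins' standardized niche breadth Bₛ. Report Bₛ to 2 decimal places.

Proportions for species 2 (n=230): 1/230=0.0043, 11/230=0.0478, 1/230=0.0043, 217/230=0.9435
Σpᵢ² = 0.0043² + 0.0478² + 0.0043² + 0.9435² = 0.000018 + 0.002285 + 0.000018 + 0.890192 = 0.892513
B = 1 / 0.892513 = 1.1204
Bₛ = (B − 1)/(n − 1) = (1.1204 − 1)/(4 − 1) = 0.1204/3 = 0.0401

0.04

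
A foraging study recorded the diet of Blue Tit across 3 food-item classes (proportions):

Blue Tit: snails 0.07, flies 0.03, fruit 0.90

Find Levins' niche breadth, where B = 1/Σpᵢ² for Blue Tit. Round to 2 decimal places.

1.23

Σpᵢ² = 0.07² + 0.03² + 0.90² = 0.0049 + 0.0009 + 0.8100 = 0.8158
B = 1 / 0.8158 = 1.2258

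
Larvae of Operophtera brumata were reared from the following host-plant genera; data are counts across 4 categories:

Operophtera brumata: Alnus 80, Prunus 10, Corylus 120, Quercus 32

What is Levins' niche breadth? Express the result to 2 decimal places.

2.67

Proportions for Operophtera brumata (n=242): 80/242=0.3306, 10/242=0.0413, 120/242=0.4959, 32/242=0.1322
Σpᵢ² = 0.3306² + 0.0413² + 0.4959² + 0.1322² = 0.109296 + 0.001706 + 0.245917 + 0.017477 = 0.374396
B = 1 / 0.374396 = 2.6710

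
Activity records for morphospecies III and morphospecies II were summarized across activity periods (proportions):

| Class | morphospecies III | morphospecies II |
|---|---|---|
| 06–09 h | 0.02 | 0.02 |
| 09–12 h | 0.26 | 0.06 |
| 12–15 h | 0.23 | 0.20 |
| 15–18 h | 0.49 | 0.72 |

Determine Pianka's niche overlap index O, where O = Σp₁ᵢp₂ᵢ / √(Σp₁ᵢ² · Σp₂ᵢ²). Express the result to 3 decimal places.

Σ p₁ᵢp₂ᵢ = 0.0004 + 0.0156 + 0.0460 + 0.3528 = 0.4148
Σp_1ᵢ² = 0.02² + 0.26² + 0.23² + 0.49² = 0.0004 + 0.0676 + 0.0529 + 0.2401 = 0.3610
Σp_2ᵢ² = 0.02² + 0.06² + 0.20² + 0.72² = 0.0004 + 0.0036 + 0.0400 + 0.5184 = 0.5624
O = 0.4148 / √(0.3610 × 0.5624) = 0.4148 / 0.450585 = 0.92058

0.921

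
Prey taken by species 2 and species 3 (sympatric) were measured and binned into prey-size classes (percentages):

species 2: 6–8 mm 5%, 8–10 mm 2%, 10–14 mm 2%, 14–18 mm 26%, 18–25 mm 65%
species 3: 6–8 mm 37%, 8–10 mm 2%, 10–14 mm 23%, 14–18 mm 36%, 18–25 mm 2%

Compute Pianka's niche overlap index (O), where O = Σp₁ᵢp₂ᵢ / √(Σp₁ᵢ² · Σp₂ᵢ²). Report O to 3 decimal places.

Convert percentages to proportions (divide by 100).
Σ p₁ᵢp₂ᵢ = 0.0185 + 0.0004 + 0.0046 + 0.0936 + 0.0130 = 0.1301
Σp_1ᵢ² = 0.05² + 0.02² + 0.02² + 0.26² + 0.65² = 0.0025 + 0.0004 + 0.0004 + 0.0676 + 0.4225 = 0.4934
Σp_2ᵢ² = 0.37² + 0.02² + 0.23² + 0.36² + 0.02² = 0.1369 + 0.0004 + 0.0529 + 0.1296 + 0.0004 = 0.3202
O = 0.1301 / √(0.4934 × 0.3202) = 0.1301 / 0.397475 = 0.32732

0.327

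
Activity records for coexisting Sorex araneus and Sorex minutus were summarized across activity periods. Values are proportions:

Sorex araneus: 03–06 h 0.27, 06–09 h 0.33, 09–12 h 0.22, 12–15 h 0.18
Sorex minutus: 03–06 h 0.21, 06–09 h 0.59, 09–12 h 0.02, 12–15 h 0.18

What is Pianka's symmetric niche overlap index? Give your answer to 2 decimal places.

0.86

Σ p₁ᵢp₂ᵢ = 0.0567 + 0.1947 + 0.0044 + 0.0324 = 0.2882
Σp_1ᵢ² = 0.27² + 0.33² + 0.22² + 0.18² = 0.0729 + 0.1089 + 0.0484 + 0.0324 = 0.2626
Σp_2ᵢ² = 0.21² + 0.59² + 0.02² + 0.18² = 0.0441 + 0.3481 + 0.0004 + 0.0324 = 0.4250
O = 0.2882 / √(0.2626 × 0.4250) = 0.2882 / 0.33407 = 0.8627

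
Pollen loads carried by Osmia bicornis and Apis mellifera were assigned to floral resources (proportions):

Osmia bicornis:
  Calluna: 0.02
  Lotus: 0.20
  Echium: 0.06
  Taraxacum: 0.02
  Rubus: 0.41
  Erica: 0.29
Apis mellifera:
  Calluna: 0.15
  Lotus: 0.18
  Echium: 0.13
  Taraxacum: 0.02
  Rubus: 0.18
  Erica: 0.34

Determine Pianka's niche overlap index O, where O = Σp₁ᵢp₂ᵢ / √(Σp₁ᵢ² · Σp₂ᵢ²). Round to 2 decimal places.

0.86

Σ p₁ᵢp₂ᵢ = 0.0030 + 0.0360 + 0.0078 + 0.0004 + 0.0738 + 0.0986 = 0.2196
Σp_1ᵢ² = 0.02² + 0.20² + 0.06² + 0.02² + 0.41² + 0.29² = 0.0004 + 0.0400 + 0.0036 + 0.0004 + 0.1681 + 0.0841 = 0.2966
Σp_2ᵢ² = 0.15² + 0.18² + 0.13² + 0.02² + 0.18² + 0.34² = 0.0225 + 0.0324 + 0.0169 + 0.0004 + 0.0324 + 0.1156 = 0.2202
O = 0.2196 / √(0.2966 × 0.2202) = 0.2196 / 0.25556 = 0.8593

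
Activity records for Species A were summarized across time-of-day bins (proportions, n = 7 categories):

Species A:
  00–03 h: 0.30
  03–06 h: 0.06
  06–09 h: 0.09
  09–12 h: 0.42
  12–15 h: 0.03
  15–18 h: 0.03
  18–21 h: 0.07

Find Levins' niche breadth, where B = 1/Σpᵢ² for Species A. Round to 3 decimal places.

3.511

Σpᵢ² = 0.30² + 0.06² + 0.09² + 0.42² + 0.03² + 0.03² + 0.07² = 0.0900 + 0.0036 + 0.0081 + 0.1764 + 0.0009 + 0.0009 + 0.0049 = 0.2848
B = 1 / 0.2848 = 3.51124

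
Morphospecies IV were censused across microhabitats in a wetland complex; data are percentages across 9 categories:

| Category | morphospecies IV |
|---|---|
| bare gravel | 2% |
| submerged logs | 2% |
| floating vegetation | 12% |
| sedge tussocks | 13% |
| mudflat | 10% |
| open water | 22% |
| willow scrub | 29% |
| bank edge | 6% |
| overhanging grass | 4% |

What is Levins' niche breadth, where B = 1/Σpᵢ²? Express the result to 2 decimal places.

5.56

Convert percentages to proportions (divide by 100).
Σpᵢ² = 0.02² + 0.02² + 0.12² + 0.13² + 0.10² + 0.22² + 0.29² + 0.06² + 0.04² = 0.0004 + 0.0004 + 0.0144 + 0.0169 + 0.0100 + 0.0484 + 0.0841 + 0.0036 + 0.0016 = 0.1798
B = 1 / 0.1798 = 5.5617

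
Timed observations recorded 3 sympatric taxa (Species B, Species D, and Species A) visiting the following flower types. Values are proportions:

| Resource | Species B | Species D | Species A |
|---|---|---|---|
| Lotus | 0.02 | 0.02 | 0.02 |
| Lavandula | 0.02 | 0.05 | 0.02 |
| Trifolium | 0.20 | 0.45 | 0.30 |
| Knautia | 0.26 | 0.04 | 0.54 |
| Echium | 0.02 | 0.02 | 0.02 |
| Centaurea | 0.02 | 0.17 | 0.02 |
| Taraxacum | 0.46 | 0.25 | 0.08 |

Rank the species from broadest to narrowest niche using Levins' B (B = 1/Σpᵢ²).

Σp_Bᵢ² = 0.02² + 0.02² + 0.20² + 0.26² + 0.02² + 0.02² + 0.46² = 0.0004 + 0.0004 + 0.0400 + 0.0676 + 0.0004 + 0.0004 + 0.2116 = 0.3208
B_B = 1 / 0.3208 = 3.1172
Σp_Dᵢ² = 0.02² + 0.05² + 0.45² + 0.04² + 0.02² + 0.17² + 0.25² = 0.0004 + 0.0025 + 0.2025 + 0.0016 + 0.0004 + 0.0289 + 0.0625 = 0.2988
B_D = 1 / 0.2988 = 3.3467
Σp_Aᵢ² = 0.02² + 0.02² + 0.30² + 0.54² + 0.02² + 0.02² + 0.08² = 0.0004 + 0.0004 + 0.0900 + 0.2916 + 0.0004 + 0.0004 + 0.0064 = 0.3896
B_A = 1 / 0.3896 = 2.5667
Ranking by B (broadest → narrowest): Species D (3.35) > Species B (3.12) > Species A (2.57)

Species D > Species B > Species A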